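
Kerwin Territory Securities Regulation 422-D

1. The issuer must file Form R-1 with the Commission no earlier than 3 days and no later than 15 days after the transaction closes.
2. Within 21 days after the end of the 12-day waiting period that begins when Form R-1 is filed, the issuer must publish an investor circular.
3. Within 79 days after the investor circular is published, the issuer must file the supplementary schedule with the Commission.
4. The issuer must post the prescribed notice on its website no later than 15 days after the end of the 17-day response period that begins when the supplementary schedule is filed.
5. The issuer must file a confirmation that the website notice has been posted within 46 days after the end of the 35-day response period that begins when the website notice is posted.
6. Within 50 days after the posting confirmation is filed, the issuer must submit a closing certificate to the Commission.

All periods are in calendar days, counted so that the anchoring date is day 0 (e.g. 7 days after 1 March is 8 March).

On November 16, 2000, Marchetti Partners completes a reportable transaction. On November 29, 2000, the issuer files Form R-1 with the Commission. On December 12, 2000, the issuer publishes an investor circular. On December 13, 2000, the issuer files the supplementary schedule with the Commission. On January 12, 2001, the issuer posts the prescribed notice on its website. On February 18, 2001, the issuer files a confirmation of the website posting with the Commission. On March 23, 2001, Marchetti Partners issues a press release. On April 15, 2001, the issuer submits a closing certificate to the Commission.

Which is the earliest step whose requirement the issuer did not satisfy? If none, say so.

Step 6

Step 1 — 3 and 15 days from November 16, 2000 (when the transaction closes) are November 19, 2000 and December 1, 2000 respectively; November 29, 2000 falls inside that range.
Step 2 — counting 21 days from December 11, 2000 (end of the 12-day waiting period, which began when Form R-1 is filed on November 29, 2000) gives a deadline of January 1, 2001; done December 12, 2000 — timely.
Step 3 — counting 79 days from December 12, 2000 (when the investor circular is published) gives a deadline of March 1, 2001; completed December 13, 2000, before the deadline.
Step 4 — counting 15 days from December 30, 2000 (end of the 17-day response period, which began when the supplementary schedule is filed on December 13, 2000) gives a deadline of January 14, 2001; completed January 12, 2001, before the deadline.
Step 5 — counting 46 days from February 16, 2001 (end of the 35-day response period, which began when the website notice is posted on January 12, 2001) gives a deadline of April 3, 2001; completed February 18, 2001, before the deadline.
Step 6 — counting 50 days from February 18, 2001 (when the posting confirmation is filed) gives a deadline of April 9, 2001; not done until April 15, 2001, 6 days after the deadline.
No need to go further; step 6 was not satisfied.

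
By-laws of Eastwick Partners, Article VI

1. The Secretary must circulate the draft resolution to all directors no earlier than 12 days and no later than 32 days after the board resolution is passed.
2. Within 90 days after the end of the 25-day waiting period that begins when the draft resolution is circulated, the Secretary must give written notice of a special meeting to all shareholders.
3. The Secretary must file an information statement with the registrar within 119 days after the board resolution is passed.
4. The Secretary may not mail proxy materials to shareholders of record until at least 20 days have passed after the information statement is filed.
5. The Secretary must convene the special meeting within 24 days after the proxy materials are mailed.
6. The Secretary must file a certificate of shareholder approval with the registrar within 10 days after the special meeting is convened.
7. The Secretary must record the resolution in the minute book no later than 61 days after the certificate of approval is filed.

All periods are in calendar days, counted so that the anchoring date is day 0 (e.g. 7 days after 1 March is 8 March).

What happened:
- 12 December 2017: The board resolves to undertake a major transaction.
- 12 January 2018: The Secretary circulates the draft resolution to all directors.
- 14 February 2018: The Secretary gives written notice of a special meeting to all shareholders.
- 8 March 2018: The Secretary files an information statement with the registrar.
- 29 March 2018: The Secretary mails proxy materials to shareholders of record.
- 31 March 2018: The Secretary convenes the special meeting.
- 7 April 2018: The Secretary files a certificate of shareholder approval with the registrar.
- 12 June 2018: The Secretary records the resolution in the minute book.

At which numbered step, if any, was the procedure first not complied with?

Step 1: the window is 12–32 days after 12 December 2017 (when the board resolution is passed), so 24 December 2017 through 13 January 2018; done 12 January 2018 — within the window.
Step 2: 90 days after 6 February 2018 (end of the 25-day waiting period, which began when the draft resolution is circulated on 12 January 2018) is 7 May 2018; completed 14 February 2018, before the deadline.
Step 3: 119 days after 12 December 2017 (when the board resolution is passed) is 10 April 2018; 8 March 2018 is within that limit.
Step 4: the earliest permitted date is 20 days after 8 March 2018 (when the information statement is filed), i.e. 28 March 2018; 29 March 2018 is on or after that date.
Step 5: 24 days after 29 March 2018 (when the proxy materials are mailed) is 22 April 2018; 31 March 2018 is within that limit.
Step 6: 10 days after 31 March 2018 (when the special meeting is convened) is 10 April 2018; completed 7 April 2018, before the deadline.
Step 7: 61 days after 7 April 2018 (when the certificate of approval is filed) is 7 June 2018; done 12 June 2018 — 5 days late.

Step 7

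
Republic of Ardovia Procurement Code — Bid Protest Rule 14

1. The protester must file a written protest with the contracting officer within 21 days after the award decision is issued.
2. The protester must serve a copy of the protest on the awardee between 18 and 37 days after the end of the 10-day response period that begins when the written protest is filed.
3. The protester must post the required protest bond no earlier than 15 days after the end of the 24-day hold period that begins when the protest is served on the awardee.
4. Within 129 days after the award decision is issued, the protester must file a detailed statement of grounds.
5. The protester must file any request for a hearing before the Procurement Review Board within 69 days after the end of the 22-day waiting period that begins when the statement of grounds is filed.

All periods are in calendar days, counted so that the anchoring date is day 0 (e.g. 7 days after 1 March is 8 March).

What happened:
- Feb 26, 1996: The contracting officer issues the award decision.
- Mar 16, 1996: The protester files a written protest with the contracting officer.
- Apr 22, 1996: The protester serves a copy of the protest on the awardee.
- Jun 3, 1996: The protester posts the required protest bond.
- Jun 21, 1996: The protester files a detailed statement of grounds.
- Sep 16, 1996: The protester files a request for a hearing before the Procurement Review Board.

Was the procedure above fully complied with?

Yes

Step 1 — counting 21 days from Feb 26, 1996 (when the award decision is issued) gives a deadline of Mar 18, 1996; done Mar 16, 1996 — timely.
Step 2 — 18 and 37 days from Mar 26, 1996 (end of the 10-day response period, which began when the written protest is filed on Mar 16, 1996) are Apr 13, 1996 and May 2, 1996 respectively; done Apr 22, 1996, which is between those dates.
Step 3 — must wait 15 days from May 16, 1996 (end of the 24-day hold period, which began when the protest is served on the awardee on Apr 22, 1996), so not before May 31, 1996; done Jun 3, 1996, after the minimum wait.
Step 4 — counting 129 days from Feb 26, 1996 (when the award decision is issued) gives a deadline of Jul 4, 1996; done Jun 21, 1996 — timely.
Step 5 — counting 69 days from Jul 13, 1996 (end of the 22-day waiting period, which began when the statement of grounds is filed on Jun 21, 1996) gives a deadline of Sep 20, 1996; done Sep 16, 1996 — timely.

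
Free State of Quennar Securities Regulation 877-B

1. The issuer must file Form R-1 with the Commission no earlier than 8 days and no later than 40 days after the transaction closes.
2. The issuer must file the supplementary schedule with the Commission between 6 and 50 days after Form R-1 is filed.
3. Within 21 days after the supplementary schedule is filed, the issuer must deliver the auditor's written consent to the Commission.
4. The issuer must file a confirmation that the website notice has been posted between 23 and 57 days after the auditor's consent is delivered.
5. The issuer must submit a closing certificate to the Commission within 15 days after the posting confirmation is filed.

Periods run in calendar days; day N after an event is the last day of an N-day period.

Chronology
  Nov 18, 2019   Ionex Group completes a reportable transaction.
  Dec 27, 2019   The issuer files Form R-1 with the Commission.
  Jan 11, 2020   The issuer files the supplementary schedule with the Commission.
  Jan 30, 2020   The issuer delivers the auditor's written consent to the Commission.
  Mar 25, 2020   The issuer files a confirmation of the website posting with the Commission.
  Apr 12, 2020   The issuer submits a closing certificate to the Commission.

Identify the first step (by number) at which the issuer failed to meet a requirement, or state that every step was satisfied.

Step 5

(1) the permitted window runs from Nov 18, 2019 + 8 = Nov 26, 2019 to Nov 18, 2019 + 40 = Dec 28, 2019; done Dec 27, 2019, which is between those dates.
(2) the permitted window runs from Dec 27, 2019 + 6 = Jan 2, 2020 to Dec 27, 2019 + 50 = Feb 15, 2020; done Jan 11, 2020 — within the window.
(3) due by Jan 11, 2020 + 21 days = Feb 1, 2020; done Jan 30, 2020 — timely.
(4) the permitted window runs from Jan 30, 2020 + 23 = Feb 22, 2020 to Jan 30, 2020 + 57 = Mar 27, 2020; done Mar 25, 2020, which is between those dates.
(5) due by Mar 25, 2020 + 15 days = Apr 9, 2020; Apr 12, 2020 misses that deadline by 3 days.
That is the first point of non-compliance.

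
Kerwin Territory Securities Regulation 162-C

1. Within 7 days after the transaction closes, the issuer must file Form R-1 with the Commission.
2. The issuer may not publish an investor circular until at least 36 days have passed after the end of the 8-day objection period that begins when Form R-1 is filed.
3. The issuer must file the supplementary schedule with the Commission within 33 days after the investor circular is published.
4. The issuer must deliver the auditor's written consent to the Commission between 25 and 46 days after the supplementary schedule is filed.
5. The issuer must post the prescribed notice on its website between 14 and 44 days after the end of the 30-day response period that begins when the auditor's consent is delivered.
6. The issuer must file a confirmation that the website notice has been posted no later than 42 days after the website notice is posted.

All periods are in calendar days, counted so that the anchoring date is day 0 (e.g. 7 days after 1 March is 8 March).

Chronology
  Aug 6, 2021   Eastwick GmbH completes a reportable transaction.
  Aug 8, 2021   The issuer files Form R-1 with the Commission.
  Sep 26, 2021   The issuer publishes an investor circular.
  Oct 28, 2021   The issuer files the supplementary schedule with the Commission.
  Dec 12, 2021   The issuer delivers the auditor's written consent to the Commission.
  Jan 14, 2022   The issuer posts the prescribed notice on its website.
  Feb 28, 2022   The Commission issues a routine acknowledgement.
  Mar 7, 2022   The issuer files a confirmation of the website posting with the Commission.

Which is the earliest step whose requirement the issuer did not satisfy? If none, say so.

Step 1: 7 days after Aug 6, 2021 (when the transaction closes) is Aug 13, 2021; completed Aug 8, 2021, before the deadline.
Step 2: the earliest permitted date is 36 days after Aug 16, 2021 (end of the 8-day objection period, which began when Form R-1 is filed on Aug 8, 2021), i.e. Sep 21, 2021; Sep 26, 2021 is on or after that date.
Step 3: 33 days after Sep 26, 2021 (when the investor circular is published) is Oct 29, 2021; done Oct 28, 2021 — timely.
Step 4: the window is 25–46 days after Oct 28, 2021 (when the supplementary schedule is filed), so Nov 22, 2021 through Dec 13, 2021; done Dec 12, 2021, which is between those dates.
Step 5: the window is 14–44 days after Jan 11, 2022 (end of the 30-day response period, which began when the auditor's consent is delivered on Dec 12, 2021), so Jan 25, 2022 through Feb 24, 2022; Jan 14, 2022 is 11 days too early.
Later steps need not be reached.

Step 5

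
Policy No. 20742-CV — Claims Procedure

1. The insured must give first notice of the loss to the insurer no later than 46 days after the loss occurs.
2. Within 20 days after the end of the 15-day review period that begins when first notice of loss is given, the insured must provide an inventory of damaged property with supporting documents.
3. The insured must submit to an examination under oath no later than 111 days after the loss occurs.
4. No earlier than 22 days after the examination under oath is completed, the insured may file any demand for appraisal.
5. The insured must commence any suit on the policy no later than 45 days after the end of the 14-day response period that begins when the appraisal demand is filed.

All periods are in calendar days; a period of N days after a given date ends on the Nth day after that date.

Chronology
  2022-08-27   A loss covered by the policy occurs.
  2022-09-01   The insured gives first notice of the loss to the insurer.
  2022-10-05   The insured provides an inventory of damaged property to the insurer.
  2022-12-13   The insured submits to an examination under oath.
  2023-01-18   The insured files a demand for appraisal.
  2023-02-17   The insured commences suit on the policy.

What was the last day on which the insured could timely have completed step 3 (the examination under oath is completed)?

Step 3 runs from 2022-08-27, when the loss occurs. 111 days after 2022-08-27 is 2022-12-16.

2022-12-16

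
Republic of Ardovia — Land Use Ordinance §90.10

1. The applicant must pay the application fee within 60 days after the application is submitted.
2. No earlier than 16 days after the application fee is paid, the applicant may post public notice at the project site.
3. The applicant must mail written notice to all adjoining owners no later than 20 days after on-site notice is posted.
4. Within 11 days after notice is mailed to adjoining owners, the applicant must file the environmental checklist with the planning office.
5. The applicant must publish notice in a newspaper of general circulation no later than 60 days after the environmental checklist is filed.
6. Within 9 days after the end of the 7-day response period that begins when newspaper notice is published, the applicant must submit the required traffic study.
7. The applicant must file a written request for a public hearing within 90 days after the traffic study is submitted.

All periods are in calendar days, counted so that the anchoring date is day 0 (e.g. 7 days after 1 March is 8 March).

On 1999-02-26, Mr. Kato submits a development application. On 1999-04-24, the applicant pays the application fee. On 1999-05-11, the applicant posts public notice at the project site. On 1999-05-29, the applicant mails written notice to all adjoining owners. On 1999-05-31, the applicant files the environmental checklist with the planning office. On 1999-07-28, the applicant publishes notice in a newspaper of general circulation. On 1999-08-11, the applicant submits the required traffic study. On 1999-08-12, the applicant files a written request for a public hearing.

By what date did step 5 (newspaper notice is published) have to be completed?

Step 5 runs from 1999-05-31, when the environmental checklist is filed. 60 days after 1999-05-31 is 1999-07-30.

1999-07-30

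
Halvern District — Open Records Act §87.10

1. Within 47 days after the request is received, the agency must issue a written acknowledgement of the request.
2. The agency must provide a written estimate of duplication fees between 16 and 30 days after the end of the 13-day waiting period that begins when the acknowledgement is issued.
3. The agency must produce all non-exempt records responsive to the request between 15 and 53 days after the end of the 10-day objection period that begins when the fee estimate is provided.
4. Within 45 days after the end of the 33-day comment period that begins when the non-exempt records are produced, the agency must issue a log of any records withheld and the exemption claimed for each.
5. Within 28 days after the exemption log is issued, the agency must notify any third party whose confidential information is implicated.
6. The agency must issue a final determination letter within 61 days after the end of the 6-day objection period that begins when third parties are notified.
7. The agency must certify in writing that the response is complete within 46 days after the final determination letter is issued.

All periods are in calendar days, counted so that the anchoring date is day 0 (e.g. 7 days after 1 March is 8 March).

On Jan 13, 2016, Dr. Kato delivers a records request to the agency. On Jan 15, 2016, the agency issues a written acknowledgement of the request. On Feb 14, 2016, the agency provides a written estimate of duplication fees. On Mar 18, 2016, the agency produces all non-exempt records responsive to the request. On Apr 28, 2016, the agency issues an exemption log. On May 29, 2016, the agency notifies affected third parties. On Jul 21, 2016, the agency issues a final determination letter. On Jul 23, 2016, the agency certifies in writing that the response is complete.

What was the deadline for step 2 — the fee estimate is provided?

The acknowledgement is issued on Jan 15, 2016; the 13-day waiting period therefore ends Jan 28, 2016, and step 2 runs from that date. The window is 16–30 days after Jan 28, 2016; it closes on Feb 27, 2016.

Feb 27, 2016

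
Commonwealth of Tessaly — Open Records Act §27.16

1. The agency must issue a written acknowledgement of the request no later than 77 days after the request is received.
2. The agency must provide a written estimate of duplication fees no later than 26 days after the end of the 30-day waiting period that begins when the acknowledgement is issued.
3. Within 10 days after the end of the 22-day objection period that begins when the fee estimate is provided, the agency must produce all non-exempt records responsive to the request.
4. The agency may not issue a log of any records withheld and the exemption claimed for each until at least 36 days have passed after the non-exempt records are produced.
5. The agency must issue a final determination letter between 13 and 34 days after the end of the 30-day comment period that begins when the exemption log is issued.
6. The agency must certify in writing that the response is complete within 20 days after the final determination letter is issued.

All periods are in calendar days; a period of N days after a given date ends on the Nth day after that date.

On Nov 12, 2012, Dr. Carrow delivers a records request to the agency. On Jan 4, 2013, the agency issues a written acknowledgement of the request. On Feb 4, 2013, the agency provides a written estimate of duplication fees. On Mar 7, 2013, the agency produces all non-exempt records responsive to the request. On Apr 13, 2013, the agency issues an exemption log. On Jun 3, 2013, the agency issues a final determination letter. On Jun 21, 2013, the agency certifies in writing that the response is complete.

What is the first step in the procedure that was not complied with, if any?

Step 1 — counting 77 days from Nov 12, 2012 (when the request is received) gives a deadline of Jan 28, 2013; completed Jan 4, 2013, before the deadline.
Step 2 — counting 26 days from Feb 3, 2013 (end of the 30-day waiting period, which began when the acknowledgement is issued on Jan 4, 2013) gives a deadline of Mar 1, 2013; Feb 4, 2013 is within that limit.
Step 3 — counting 10 days from Feb 26, 2013 (end of the 22-day objection period, which began when the fee estimate is provided on Feb 4, 2013) gives a deadline of Mar 8, 2013; completed Mar 7, 2013, before the deadline.
Step 4 — must wait 36 days from Mar 7, 2013 (when the non-exempt records are produced), so not before Apr 12, 2013; done Apr 13, 2013, after the minimum wait.
Step 5 — 13 and 34 days from May 13, 2013 (end of the 30-day comment period, which began when the exemption log is issued on Apr 13, 2013) are May 26, 2013 and Jun 16, 2013 respectively; Jun 3, 2013 falls inside that range.
Step 6 — counting 20 days from Jun 3, 2013 (when the final determination letter is issued) gives a deadline of Jun 23, 2013; done Jun 21, 2013 — timely.

None — every step was satisfied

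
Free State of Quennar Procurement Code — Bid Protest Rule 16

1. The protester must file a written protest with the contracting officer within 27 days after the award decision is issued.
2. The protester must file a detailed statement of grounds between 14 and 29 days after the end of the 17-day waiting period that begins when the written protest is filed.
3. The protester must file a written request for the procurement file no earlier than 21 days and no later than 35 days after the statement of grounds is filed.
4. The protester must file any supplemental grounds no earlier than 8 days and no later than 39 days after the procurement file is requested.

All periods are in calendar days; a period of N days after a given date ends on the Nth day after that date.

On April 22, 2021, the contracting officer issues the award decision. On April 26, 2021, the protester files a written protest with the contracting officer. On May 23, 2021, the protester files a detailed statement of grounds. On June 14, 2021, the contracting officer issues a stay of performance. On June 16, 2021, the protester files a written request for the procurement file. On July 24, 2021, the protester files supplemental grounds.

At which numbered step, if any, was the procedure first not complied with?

Step 2

Step 1: 27 days after April 22, 2021 (when the award decision is issued) is May 19, 2021; completed April 26, 2021, before the deadline.
Step 2: the window is 14–29 days after May 13, 2021 (end of the 17-day waiting period, which began when the written protest is filed on April 26, 2021), so May 27, 2021 through June 11, 2021; May 23, 2021 is 4 days too early.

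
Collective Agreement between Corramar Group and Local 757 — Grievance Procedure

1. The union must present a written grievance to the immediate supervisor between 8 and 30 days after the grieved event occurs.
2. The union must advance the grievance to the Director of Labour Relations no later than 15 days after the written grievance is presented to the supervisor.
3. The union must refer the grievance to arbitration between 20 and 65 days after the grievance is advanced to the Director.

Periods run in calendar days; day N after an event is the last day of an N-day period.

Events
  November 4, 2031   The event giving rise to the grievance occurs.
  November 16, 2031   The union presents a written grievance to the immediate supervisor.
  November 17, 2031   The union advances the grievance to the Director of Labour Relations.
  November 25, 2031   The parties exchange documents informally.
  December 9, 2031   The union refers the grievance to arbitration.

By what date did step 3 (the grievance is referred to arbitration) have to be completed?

Step 3 runs from November 17, 2031, when the grievance is advanced to the Director. The window is 20–65 days after November 17, 2031; it closes on January 21, 2032.

January 21, 2032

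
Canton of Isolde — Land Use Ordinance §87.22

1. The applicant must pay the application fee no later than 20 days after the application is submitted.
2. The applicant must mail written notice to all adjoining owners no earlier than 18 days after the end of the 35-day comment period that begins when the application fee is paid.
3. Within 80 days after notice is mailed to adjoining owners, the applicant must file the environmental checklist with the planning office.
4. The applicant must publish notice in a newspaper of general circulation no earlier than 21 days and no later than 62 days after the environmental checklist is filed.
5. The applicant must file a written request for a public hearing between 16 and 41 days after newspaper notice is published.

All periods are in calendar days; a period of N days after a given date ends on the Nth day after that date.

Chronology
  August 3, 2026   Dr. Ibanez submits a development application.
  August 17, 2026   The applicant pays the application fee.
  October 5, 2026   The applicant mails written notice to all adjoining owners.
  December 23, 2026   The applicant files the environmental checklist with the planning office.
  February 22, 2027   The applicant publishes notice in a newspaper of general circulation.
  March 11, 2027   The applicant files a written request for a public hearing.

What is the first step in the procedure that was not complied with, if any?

Step 1 — counting 20 days from August 3, 2026 (when the application is submitted) gives a deadline of August 23, 2026; done August 17, 2026 — timely.
Step 2 — must wait 18 days from September 21, 2026 (end of the 35-day comment period, which began when the application fee is paid on August 17, 2026), so not before October 9, 2026; done October 5, 2026 — 4 days too early.
That is the first point of non-compliance.

Step 2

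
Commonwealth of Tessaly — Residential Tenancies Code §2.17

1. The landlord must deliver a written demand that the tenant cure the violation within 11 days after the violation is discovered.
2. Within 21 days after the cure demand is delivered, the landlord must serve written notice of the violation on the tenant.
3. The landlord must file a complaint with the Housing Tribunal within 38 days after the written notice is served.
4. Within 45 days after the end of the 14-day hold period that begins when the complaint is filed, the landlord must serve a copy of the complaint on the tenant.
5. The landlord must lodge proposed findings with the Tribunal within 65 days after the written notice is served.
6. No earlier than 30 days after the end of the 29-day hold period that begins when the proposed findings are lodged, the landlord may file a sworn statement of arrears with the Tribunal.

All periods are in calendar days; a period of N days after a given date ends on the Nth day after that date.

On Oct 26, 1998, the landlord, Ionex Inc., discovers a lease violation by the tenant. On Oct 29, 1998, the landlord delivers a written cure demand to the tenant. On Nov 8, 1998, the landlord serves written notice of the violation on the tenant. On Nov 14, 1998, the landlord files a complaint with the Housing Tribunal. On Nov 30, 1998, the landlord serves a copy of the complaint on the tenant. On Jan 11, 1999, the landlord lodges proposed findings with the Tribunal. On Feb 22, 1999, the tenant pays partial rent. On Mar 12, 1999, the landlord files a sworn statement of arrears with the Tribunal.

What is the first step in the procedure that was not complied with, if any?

Step 1: 11 days after Oct 26, 1998 (when the violation is discovered) is Nov 6, 1998; completed Oct 29, 1998, before the deadline.
Step 2: 21 days after Oct 29, 1998 (when the cure demand is delivered) is Nov 19, 1998; completed Nov 8, 1998, before the deadline.
Step 3: 38 days after Nov 8, 1998 (when the written notice is served) is Dec 16, 1998; done Nov 14, 1998 — timely.
Step 4: 45 days after Nov 28, 1998 (end of the 14-day hold period, which began when the complaint is filed on Nov 14, 1998) is Jan 12, 1999; completed Nov 30, 1998, before the deadline.
Step 5: 65 days after Nov 8, 1998 (when the written notice is served) is Jan 12, 1999; Jan 11, 1999 is within that limit.
Step 6: the earliest permitted date is 30 days after Feb 9, 1999 (end of the 29-day hold period, which began when the proposed findings are lodged on Jan 11, 1999), i.e. Mar 11, 1999; done Mar 12, 1999, after the minimum wait.

None — every step was satisfied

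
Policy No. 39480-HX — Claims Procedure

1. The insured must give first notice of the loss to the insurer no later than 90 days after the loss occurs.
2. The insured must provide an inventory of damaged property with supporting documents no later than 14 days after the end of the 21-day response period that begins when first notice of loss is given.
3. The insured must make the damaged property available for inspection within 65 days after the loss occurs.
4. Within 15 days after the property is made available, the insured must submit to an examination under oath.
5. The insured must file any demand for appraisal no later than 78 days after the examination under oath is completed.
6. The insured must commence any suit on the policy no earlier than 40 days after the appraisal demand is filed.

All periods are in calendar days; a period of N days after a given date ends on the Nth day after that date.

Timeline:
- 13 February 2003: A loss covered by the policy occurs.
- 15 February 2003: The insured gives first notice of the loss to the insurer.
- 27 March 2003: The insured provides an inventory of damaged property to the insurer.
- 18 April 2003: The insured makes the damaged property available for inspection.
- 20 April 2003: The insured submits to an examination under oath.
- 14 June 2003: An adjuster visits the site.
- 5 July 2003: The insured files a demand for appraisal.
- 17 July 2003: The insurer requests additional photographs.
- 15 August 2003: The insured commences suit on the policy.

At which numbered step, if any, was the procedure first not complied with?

Step 2

Step 1: 90 days after 13 February 2003 (when the loss occurs) is 14 May 2003; done 15 February 2003 — timely.
Step 2: 14 days after 8 March 2003 (end of the 21-day response period, which began when first notice of loss is given on 15 February 2003) is 22 March 2003; not done until 27 March 2003, 5 days after the deadline.
The analysis stops there.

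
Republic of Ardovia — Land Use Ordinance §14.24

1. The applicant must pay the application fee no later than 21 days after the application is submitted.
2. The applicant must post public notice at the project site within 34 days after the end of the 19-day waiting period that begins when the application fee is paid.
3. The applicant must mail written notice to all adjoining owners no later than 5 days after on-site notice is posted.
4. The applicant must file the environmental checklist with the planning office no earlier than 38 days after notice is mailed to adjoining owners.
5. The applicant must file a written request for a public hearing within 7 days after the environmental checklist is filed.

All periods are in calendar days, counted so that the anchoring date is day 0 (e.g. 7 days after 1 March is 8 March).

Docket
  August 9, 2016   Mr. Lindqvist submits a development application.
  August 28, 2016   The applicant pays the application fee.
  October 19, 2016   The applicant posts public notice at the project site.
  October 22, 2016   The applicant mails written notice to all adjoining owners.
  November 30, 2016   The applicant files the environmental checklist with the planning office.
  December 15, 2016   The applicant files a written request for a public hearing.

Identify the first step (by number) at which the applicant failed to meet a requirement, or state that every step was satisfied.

Step 5

Step 1: 21 days after August 9, 2016 (when the application is submitted) is August 30, 2016; completed August 28, 2016, before the deadline.
Step 2: 34 days after September 16, 2016 (end of the 19-day waiting period, which began when the application fee is paid on August 28, 2016) is October 20, 2016; October 19, 2016 is within that limit.
Step 3: 5 days after October 19, 2016 (when on-site notice is posted) is October 24, 2016; completed October 22, 2016, before the deadline.
Step 4: the earliest permitted date is 38 days after October 22, 2016 (when notice is mailed to adjoining owners), i.e. November 29, 2016; done November 30, 2016, after the minimum wait.
Step 5: 7 days after November 30, 2016 (when the environmental checklist is filed) is December 7, 2016; not done until December 15, 2016, 8 days after the deadline.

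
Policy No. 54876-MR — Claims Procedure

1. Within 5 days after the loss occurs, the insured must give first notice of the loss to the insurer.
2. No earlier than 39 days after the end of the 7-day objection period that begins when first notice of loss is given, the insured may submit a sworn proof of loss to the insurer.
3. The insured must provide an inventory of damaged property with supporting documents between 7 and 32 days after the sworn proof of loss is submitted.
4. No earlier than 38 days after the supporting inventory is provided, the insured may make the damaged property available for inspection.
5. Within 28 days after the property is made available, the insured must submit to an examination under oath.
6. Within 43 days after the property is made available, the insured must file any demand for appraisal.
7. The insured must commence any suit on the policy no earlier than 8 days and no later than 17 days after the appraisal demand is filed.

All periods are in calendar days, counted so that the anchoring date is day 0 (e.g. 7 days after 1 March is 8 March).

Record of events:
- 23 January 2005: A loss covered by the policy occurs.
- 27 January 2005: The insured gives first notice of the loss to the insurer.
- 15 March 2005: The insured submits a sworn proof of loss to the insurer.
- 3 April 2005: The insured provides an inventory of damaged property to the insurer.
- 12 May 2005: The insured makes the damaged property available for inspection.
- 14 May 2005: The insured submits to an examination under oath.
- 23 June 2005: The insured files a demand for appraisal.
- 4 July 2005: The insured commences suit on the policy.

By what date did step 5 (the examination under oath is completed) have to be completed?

9 June 2005

Step 5 runs from 12 May 2005, when the property is made available. 28 days after 12 May 2005 is 9 June 2005.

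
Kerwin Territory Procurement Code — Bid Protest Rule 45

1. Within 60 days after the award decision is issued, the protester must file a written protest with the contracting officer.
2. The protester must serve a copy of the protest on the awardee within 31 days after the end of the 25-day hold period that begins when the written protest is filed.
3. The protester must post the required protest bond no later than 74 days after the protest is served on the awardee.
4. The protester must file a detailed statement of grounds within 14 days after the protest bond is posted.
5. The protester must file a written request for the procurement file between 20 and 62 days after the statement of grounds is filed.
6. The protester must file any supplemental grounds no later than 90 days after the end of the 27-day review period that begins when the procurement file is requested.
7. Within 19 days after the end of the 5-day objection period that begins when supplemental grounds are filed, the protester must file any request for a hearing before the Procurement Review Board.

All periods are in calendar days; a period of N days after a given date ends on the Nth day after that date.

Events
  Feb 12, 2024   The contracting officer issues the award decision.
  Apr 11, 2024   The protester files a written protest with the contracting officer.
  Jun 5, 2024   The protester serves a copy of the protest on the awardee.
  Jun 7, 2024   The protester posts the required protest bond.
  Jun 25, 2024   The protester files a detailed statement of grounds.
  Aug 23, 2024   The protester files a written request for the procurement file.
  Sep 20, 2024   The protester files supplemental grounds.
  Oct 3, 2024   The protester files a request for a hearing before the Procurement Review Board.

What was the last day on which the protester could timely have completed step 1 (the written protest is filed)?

Step 1 runs from Feb 12, 2024, when the award decision is issued. 60 days after Feb 12, 2024 is Apr 12, 2024.

Apr 12, 2024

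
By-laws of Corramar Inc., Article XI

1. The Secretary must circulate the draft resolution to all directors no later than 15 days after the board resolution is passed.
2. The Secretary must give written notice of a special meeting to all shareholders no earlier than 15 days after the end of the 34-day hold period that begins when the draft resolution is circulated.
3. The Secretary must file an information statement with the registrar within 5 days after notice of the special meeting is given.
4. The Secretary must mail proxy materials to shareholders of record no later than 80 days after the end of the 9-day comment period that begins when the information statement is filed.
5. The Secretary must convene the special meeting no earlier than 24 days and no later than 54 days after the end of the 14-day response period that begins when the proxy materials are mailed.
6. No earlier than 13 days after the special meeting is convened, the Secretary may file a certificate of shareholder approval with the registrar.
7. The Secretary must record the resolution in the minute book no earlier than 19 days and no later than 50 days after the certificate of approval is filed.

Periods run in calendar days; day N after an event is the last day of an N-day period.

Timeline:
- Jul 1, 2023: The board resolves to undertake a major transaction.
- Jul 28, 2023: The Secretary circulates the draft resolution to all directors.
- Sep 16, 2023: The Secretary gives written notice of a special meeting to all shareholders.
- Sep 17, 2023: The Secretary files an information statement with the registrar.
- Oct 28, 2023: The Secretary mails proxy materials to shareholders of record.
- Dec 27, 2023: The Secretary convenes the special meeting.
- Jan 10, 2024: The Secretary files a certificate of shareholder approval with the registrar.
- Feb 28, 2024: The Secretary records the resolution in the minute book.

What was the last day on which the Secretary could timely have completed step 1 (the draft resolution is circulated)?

Jul 16, 2023

Step 1 runs from Jul 1, 2023, when the board resolution is passed. 15 days after Jul 1, 2023 is Jul 16, 2023.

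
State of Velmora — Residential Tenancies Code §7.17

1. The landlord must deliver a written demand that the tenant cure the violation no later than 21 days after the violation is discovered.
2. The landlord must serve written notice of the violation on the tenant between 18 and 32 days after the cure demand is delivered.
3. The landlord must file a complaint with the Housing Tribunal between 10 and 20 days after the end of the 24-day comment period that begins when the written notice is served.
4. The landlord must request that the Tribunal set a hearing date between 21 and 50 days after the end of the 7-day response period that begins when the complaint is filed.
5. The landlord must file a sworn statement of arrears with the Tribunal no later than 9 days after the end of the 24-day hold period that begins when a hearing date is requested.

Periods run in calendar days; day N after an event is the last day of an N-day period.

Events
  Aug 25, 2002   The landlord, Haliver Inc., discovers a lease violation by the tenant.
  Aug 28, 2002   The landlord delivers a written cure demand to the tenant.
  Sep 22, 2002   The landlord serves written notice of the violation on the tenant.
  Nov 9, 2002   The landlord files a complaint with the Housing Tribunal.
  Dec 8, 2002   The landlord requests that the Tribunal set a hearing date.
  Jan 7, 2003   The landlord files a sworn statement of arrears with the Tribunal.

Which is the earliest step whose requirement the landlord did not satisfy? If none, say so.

Step 3

(1) due by Aug 25, 2002 + 21 days = Sep 15, 2002; completed Aug 28, 2002, before the deadline.
(2) the permitted window runs from Aug 28, 2002 + 18 = Sep 15, 2002 to Aug 28, 2002 + 32 = Sep 29, 2002; done Sep 22, 2002 — within the window.
(3) the permitted window runs from Oct 16, 2002 + 10 = Oct 26, 2002 to Oct 16, 2002 + 20 = Nov 5, 2002; Nov 9, 2002 is 4 days past the end of the window.
That is the first point of non-compliance.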